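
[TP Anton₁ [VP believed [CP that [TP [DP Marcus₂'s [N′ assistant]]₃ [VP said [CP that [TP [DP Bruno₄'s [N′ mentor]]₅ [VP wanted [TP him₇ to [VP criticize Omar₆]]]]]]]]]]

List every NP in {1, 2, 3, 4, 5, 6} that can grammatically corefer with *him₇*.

{1, 2, 3, 4}

*him* is a pronoun, so Principle B applies: it must be free in its binding domain.
Binding domain of *him₇*: the embedded TP, whose subject is [Bruno₄'s mentor]₅.
*Anton₁* c-commands the pronoun but from outside its binding domain, and is not c-commanded by it → coindexation permitted.
*Marcus₂* and the pronoun do not c-command one another → neither Principle B nor Principle C is at stake; coindexation permitted.
*[Marcus₂'s assistant]₃* c-commands the pronoun but from outside its binding domain, and is not c-commanded by it → coindexation permitted.
*Bruno₄* and the pronoun do not c-command one another → neither Principle B nor Principle C is at stake; coindexation permitted.
*[Bruno₄'s mentor]₅* c-commands the pronoun within its binding domain → coindexation would violate Principle B.
*Omar₆*: the pronoun c-commands this R-expression → coindexation would violate Principle C on *Omar₆*.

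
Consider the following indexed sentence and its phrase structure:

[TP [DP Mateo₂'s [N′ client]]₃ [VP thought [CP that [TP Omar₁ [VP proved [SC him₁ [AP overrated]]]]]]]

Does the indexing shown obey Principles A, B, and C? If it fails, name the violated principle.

The two coindexed NPs are *Omar₁* and *him₁*.
*him₁* is a pronoun. Its binding domain is the embedded TP, whose subject is Omar₁.
*Omar₁* c-commands it within that domain and carries the same index.
The pronoun is locally bound → Principle B violation.

Principle B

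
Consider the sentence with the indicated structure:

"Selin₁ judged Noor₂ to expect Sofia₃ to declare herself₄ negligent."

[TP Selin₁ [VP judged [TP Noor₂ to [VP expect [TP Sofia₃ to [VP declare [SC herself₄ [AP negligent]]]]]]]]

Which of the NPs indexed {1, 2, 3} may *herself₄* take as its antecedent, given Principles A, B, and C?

*herself* is an anaphor, so Principle A applies: it must be bound in its binding domain.
Binding domain of *herself₄*: the embedded TP, whose subject is Sofia₃.
*Selin₁* c-commands the anaphor but is outside its binding domain → cannot satisfy Principle A.
*Noor₂* c-commands the anaphor but is outside its binding domain → cannot satisfy Principle A.
*Sofia₃* c-commands the anaphor within its binding domain → licit binder.

{3}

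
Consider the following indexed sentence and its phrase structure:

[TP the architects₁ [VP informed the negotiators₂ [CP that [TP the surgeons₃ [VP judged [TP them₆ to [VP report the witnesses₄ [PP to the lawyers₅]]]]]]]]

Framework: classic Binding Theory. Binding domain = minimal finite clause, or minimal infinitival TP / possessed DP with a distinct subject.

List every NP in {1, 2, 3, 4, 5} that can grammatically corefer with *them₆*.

*them* is a pronoun, so Principle B applies: it must be free in its binding domain.
Binding domain of *them₆*: the embedded TP, whose subject is the surgeons₃.
*the architects₁* c-commands the pronoun but from outside its binding domain, and is not c-commanded by it → coindexation permitted.
*the negotiators₂* c-commands the pronoun but from outside its binding domain, and is not c-commanded by it → coindexation permitted.
*the surgeons₃* c-commands the pronoun within its binding domain → coindexation would violate Principle B.
*the witnesses₄*: the pronoun c-commands this R-expression → coindexation would violate Principle C on *the witnesses₄*.
*the lawyers₅*: the pronoun c-commands this R-expression → coindexation would violate Principle C on *the lawyers₅*.

{1, 2}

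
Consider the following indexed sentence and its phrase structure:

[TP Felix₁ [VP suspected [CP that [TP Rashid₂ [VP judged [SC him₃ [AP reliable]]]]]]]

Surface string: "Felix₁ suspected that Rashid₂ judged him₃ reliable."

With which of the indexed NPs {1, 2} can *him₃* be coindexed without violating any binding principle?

*him* is a pronoun, so Principle B applies: it must be free in its binding domain.
Binding domain of *him₃*: the embedded TP, whose subject is Rashid₂.
*Felix₁* c-commands the pronoun but from outside its binding domain, and is not c-commanded by it → coindexation permitted.
*Rashid₂* c-commands the pronoun within its binding domain → coindexation would violate Principle B.

{1}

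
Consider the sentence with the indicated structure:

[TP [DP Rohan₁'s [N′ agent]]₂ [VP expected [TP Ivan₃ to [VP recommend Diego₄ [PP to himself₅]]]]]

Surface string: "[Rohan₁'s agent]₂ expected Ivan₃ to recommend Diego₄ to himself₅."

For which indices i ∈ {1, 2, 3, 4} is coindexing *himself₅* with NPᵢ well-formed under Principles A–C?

*himself* is an anaphor, so Principle A applies: it must be bound in its binding domain.
Binding domain of *himself₅*: the embedded TP, whose subject is Ivan₃.
*Rohan₁* does not c-command the anaphor → cannot bind it.
*[Rohan₁'s agent]₂* c-commands the anaphor but is outside its binding domain → cannot satisfy Principle A.
*Ivan₃* c-commands the anaphor within its binding domain → licit binder.
*Diego₄* c-commands the anaphor within its binding domain → licit binder.

{3, 4}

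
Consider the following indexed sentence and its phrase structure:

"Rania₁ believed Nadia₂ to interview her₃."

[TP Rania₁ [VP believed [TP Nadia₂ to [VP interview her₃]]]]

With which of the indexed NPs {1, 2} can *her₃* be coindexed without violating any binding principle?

*her* is a pronoun, so Principle B applies: it must be free in its binding domain.
Binding domain of *her₃*: the embedded TP, whose subject is Nadia₂.
*Rania₁* c-commands the pronoun but from outside its binding domain, and is not c-commanded by it → coindexation permitted.
*Nadia₂* c-commands the pronoun within its binding domain → coindexation would violate Principle B.

{1}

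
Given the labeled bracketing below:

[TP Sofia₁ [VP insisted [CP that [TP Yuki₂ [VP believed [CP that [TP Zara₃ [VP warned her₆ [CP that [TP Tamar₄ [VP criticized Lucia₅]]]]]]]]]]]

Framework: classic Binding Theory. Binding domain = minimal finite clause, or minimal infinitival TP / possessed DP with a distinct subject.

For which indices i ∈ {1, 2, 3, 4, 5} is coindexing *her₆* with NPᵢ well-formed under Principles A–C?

{1, 2}

*her* is a pronoun, so Principle B applies: it must be free in its binding domain.
Binding domain of *her₆*: the embedded TP, whose subject is Zara₃.
*Sofia₁* c-commands the pronoun but from outside its binding domain, and is not c-commanded by it → coindexation permitted.
*Yuki₂* c-commands the pronoun but from outside its binding domain, and is not c-commanded by it → coindexation permitted.
*Zara₃* c-commands the pronoun within its binding domain → coindexation would violate Principle B.
*Tamar₄*: the pronoun c-commands this R-expression → coindexation would violate Principle C on *Tamar₄*.
*Lucia₅*: the pronoun c-commands this R-expression → coindexation would violate Principle C on *Lucia₅*.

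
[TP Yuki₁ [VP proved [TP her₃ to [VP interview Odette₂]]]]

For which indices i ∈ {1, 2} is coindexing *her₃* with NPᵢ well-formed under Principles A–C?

none

*her* is a pronoun, so Principle B applies: it must be free in its binding domain.
Binding domain of *her₃*: the matrix TP, whose subject is Yuki₁.
*Yuki₁* c-commands the pronoun within its binding domain → coindexation would violate Principle B.
*Odette₂*: the pronoun c-commands this R-expression → coindexation would violate Principle C on *Odette₂*.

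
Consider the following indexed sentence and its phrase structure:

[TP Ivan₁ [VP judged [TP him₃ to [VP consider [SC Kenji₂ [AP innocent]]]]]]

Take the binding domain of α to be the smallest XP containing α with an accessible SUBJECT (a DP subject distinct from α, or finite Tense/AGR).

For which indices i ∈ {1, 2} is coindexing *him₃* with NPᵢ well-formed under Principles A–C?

*him* is a pronoun, so Principle B applies: it must be free in its binding domain.
Binding domain of *him₃*: the matrix TP, whose subject is Ivan₁.
*Ivan₁* c-commands the pronoun within its binding domain → coindexation would violate Principle B.
*Kenji₂*: the pronoun c-commands this R-expression → coindexation would violate Principle C on *Kenji₂*.

none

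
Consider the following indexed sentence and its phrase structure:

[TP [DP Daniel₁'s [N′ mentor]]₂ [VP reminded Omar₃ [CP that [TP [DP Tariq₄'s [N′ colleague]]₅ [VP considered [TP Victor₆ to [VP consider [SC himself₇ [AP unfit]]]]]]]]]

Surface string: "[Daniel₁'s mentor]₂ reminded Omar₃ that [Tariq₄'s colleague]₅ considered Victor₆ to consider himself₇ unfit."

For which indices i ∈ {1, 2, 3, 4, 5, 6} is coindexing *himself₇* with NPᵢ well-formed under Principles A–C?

*himself* is an anaphor, so Principle A applies: it must be bound in its binding domain.
Binding domain of *himself₇*: the embedded TP, whose subject is Victor₆.
*Daniel₁* does not c-command the anaphor → cannot bind it.
*[Daniel₁'s mentor]₂* c-commands the anaphor but is outside its binding domain → cannot satisfy Principle A.
*Omar₃* c-commands the anaphor but is outside its binding domain → cannot satisfy Principle A.
*Tariq₄* does not c-command the anaphor → cannot bind it.
*[Tariq₄'s colleague]₅* c-commands the anaphor but is outside its binding domain → cannot satisfy Principle A.
*Victor₆* c-commands the anaphor within its binding domain → licit binder.

{6}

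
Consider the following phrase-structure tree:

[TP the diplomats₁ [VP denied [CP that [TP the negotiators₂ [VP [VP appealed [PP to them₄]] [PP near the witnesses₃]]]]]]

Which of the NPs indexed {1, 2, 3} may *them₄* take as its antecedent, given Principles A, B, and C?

*them* is a pronoun, so Principle B applies: it must be free in its binding domain.
Binding domain of *them₄*: the embedded TP, whose subject is the negotiators₂.
*the diplomats₁* c-commands the pronoun but from outside its binding domain, and is not c-commanded by it → coindexation permitted.
*the negotiators₂* c-commands the pronoun within its binding domain → coindexation would violate Principle B.
*the witnesses₃* and the pronoun do not c-command one another → neither Principle B nor Principle C is at stake; coindexation permitted.

{1, 3}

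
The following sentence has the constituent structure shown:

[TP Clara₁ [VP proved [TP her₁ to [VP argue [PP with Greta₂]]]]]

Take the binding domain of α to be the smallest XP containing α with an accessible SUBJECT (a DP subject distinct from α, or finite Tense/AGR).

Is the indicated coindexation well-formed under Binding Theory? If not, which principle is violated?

Principle B

The two coindexed NPs are *Clara₁* and *her₁*.
*her₁* is a pronoun. Its binding domain is the matrix TP, whose subject is Clara₁.
*Clara₁* c-commands it within that domain and carries the same index.
The pronoun is locally bound → Principle B violation.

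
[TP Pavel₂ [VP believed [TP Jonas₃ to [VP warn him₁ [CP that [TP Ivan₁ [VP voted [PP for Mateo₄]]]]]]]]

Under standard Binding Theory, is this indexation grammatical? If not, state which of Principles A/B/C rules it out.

Principle C

The two coindexed NPs are *him₁* and *Ivan₁*.
*Ivan₁* is an R-expression. Principle C requires it to be free everywhere.
*him₁* c-commands it and carries the same index.
The R-expression is bound → Principle C violation.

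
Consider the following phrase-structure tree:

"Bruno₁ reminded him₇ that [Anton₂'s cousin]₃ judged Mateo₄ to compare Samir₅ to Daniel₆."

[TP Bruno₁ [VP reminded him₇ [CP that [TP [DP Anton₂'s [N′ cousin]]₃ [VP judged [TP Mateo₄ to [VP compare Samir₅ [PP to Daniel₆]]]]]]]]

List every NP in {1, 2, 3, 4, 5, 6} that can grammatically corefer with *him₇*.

*him* is a pronoun, so Principle B applies: it must be free in its binding domain.
Binding domain of *him₇*: the matrix TP, whose subject is Bruno₁.
*Bruno₁* c-commands the pronoun within its binding domain → coindexation would violate Principle B.
*Anton₂*: the pronoun c-commands this R-expression → coindexation would violate Principle C on *Anton₂*.
*[Anton₂'s cousin]₃*: the pronoun c-commands this R-expression → coindexation would violate Principle C on *[Anton₂'s cousin]₃*.
*Mateo₄*: the pronoun c-commands this R-expression → coindexation would violate Principle C on *Mateo₄*.
*Samir₅*: the pronoun c-commands this R-expression → coindexation would violate Principle C on *Samir₅*.
*Daniel₆*: the pronoun c-commands this R-expression → coindexation would violate Principle C on *Daniel₆*.

none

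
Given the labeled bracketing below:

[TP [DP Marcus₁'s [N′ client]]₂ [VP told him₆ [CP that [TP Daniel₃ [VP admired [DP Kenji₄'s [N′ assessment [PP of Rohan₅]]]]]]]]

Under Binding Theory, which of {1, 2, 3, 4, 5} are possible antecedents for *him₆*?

{1}

*him* is a pronoun, so Principle B applies: it must be free in its binding domain.
Binding domain of *him₆*: the matrix TP, whose subject is [Marcus₁'s client]₂.
*Marcus₁* and the pronoun do not c-command one another → neither Principle B nor Principle C is at stake; coindexation permitted.
*[Marcus₁'s client]₂* c-commands the pronoun within its binding domain → coindexation would violate Principle B.
*Daniel₃*: the pronoun c-commands this R-expression → coindexation would violate Principle C on *Daniel₃*.
*Kenji₄*: the pronoun c-commands this R-expression → coindexation would violate Principle C on *Kenji₄*.
*Rohan₅*: the pronoun c-commands this R-expression → coindexation would violate Principle C on *Rohan₅*.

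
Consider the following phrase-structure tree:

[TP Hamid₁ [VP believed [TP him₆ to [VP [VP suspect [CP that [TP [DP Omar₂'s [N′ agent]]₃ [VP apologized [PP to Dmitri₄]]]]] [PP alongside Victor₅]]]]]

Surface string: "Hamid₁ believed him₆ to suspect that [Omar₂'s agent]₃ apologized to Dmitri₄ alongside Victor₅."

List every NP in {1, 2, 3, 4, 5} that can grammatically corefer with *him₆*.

*him* is a pronoun, so Principle B applies: it must be free in its binding domain.
Binding domain of *him₆*: the matrix TP, whose subject is Hamid₁.
*Hamid₁* c-commands the pronoun within its binding domain → coindexation would violate Principle B.
*Omar₂*: the pronoun c-commands this R-expression → coindexation would violate Principle C on *Omar₂*.
*[Omar₂'s agent]₃*: the pronoun c-commands this R-expression → coindexation would violate Principle C on *[Omar₂'s agent]₃*.
*Dmitri₄*: the pronoun c-commands this R-expression → coindexation would violate Principle C on *Dmitri₄*.
*Victor₅*: the pronoun c-commands this R-expression → coindexation would violate Principle C on *Victor₅*.

none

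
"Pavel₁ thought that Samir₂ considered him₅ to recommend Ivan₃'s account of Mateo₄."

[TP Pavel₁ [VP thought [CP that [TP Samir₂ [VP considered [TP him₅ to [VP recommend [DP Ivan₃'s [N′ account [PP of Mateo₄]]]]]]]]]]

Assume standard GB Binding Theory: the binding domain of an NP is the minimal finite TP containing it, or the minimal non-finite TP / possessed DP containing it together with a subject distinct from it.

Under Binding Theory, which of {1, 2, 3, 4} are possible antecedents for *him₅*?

{1}

*him* is a pronoun, so Principle B applies: it must be free in its binding domain.
Binding domain of *him₅*: the embedded TP, whose subject is Samir₂.
*Pavel₁* c-commands the pronoun but from outside its binding domain, and is not c-commanded by it → coindexation permitted.
*Samir₂* c-commands the pronoun within its binding domain → coindexation would violate Principle B.
*Ivan₃*: the pronoun c-commands this R-expression → coindexation would violate Principle C on *Ivan₃*.
*Mateo₄*: the pronoun c-commands this R-expression → coindexation would violate Principle C on *Mateo₄*.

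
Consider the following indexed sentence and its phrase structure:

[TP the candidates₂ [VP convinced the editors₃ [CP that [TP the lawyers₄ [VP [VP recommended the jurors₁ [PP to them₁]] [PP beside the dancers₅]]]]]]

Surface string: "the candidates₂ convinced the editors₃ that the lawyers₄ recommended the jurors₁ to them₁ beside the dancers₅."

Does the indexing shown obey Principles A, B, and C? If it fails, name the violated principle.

The two coindexed NPs are *the jurors₁* and *them₁*.
*them₁* is a pronoun. Its binding domain is the embedded TP, whose subject is the lawyers₄.
*the jurors₁* c-commands it within that domain and carries the same index.
The pronoun is locally bound → Principle B violation.

Principle B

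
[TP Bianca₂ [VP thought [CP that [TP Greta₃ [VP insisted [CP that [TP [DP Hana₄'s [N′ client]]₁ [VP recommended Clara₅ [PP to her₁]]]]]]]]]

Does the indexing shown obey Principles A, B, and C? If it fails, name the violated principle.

Principle B

The two coindexed NPs are *[Hana₄'s client]₁* and *her₁*.
*her₁* is a pronoun. Its binding domain is the embedded TP, whose subject is [Hana₄'s client]₁.
*[Hana₄'s client]₁* c-commands it within that domain and carries the same index.
The pronoun is locally bound → Principle B violation.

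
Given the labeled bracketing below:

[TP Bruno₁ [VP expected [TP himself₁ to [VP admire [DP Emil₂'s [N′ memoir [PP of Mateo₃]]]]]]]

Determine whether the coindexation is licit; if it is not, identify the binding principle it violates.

grammatical

The two coindexed NPs are *Bruno₁* and *himself₁*.
*himself₁* is an anaphor; its binding domain is the matrix TP, whose subject is Bruno₁. *Bruno₁* c-commands it within that domain and shares its index, so Principle A is satisfied.
*Bruno₁* is an R-expression; *himself₁* does not c-command it, and no other NP shares its index, so Principle C is satisfied.
All principles are respected.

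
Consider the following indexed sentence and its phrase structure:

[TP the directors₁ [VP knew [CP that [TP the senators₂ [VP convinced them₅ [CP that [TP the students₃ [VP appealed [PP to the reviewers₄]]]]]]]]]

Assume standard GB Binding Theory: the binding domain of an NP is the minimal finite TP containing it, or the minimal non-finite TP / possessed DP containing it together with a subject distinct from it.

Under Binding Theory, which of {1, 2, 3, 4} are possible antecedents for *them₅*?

*them* is a pronoun, so Principle B applies: it must be free in its binding domain.
Binding domain of *them₅*: the embedded TP, whose subject is the senators₂.
*the directors₁* c-commands the pronoun but from outside its binding domain, and is not c-commanded by it → coindexation permitted.
*the senators₂* c-commands the pronoun within its binding domain → coindexation would violate Principle B.
*the students₃*: the pronoun c-commands this R-expression → coindexation would violate Principle C on *the students₃*.
*the reviewers₄*: the pronoun c-commands this R-expression → coindexation would violate Principle C on *the reviewers₄*.

{1}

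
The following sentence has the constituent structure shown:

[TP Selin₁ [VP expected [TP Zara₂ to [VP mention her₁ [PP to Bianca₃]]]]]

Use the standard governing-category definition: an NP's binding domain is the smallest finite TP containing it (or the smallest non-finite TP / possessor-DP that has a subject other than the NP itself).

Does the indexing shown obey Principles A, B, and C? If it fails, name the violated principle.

The two coindexed NPs are *Selin₁* and *her₁*.
*her₁* is a pronoun; its binding domain is the embedded TP, whose subject is Zara₂. Within that domain it is c-commanded only by *Zara₂*, which carries a different index — the pronoun is free locally, so Principle B holds.
*Selin₁* is an R-expression; *her₁* does not c-command it, and no other NP shares its index, so Principle C is satisfied.
All principles are respected.

grammatical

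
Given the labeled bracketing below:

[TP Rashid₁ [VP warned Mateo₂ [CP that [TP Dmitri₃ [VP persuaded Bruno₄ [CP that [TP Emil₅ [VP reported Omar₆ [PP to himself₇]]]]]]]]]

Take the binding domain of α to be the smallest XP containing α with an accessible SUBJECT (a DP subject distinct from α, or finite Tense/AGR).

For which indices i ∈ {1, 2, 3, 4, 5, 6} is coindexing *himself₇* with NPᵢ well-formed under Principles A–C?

{5, 6}

*himself* is an anaphor, so Principle A applies: it must be bound in its binding domain.
Binding domain of *himself₇*: the embedded TP, whose subject is Emil₅.
*Rashid₁* c-commands the anaphor but is outside its binding domain → cannot satisfy Principle A.
*Mateo₂* c-commands the anaphor but is outside its binding domain → cannot satisfy Principle A.
*Dmitri₃* c-commands the anaphor but is outside its binding domain → cannot satisfy Principle A.
*Bruno₄* c-commands the anaphor but is outside its binding domain → cannot satisfy Principle A.
*Emil₅* c-commands the anaphor within its binding domain → licit binder.
*Omar₆* c-commands the anaphor within its binding domain → licit binder.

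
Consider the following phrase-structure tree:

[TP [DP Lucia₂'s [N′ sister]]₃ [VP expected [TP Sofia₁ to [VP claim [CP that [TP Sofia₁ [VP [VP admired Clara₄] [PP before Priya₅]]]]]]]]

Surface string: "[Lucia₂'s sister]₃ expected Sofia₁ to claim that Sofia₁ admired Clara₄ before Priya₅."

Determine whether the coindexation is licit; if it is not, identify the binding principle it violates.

Principle C

The two coindexed NPs are *Sofia₁* (the higher occurrence) and *Sofia₁* (the lower occurrence).
*Sofia₁* (the lower occurrence) is an R-expression. Principle C requires it to be free everywhere.
*Sofia₁* (the higher occurrence) c-commands it and carries the same index.
The R-expression is bound → Principle C violation.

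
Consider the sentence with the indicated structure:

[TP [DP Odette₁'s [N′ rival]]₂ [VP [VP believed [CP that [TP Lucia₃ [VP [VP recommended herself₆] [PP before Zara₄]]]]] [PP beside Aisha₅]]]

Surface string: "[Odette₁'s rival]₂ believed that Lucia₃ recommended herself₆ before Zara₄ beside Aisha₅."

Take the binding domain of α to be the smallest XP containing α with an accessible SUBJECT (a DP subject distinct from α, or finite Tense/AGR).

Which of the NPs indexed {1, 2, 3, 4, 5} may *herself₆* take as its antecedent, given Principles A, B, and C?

{3}

*herself* is an anaphor, so Principle A applies: it must be bound in its binding domain.
Binding domain of *herself₆*: the embedded TP, whose subject is Lucia₃.
*Odette₁* does not c-command the anaphor → cannot bind it.
*[Odette₁'s rival]₂* c-commands the anaphor but is outside its binding domain → cannot satisfy Principle A.
*Lucia₃* c-commands the anaphor within its binding domain → licit binder.
*Zara₄* does not c-command the anaphor → cannot bind it.
*Aisha₅* does not c-command the anaphor → cannot bind it.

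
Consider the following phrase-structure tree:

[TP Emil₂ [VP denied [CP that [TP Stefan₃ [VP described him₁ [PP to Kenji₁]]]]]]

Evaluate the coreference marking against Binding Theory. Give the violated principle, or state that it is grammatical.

Principle C

The two coindexed NPs are *him₁* and *Kenji₁*.
*Kenji₁* is an R-expression. Principle C requires it to be free everywhere.
*him₁* c-commands it and carries the same index.
The R-expression is bound → Principle C violation.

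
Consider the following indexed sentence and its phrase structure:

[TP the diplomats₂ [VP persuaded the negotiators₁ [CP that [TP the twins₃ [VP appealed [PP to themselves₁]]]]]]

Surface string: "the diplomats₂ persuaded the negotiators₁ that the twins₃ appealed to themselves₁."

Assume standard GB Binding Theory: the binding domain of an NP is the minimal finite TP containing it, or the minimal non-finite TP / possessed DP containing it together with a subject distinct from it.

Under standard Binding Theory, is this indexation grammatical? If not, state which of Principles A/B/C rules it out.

Principle A

The two coindexed NPs are *the negotiators₁* and *themselves₁*.
*themselves₁* is an anaphor. Principle A requires it to be bound within its binding domain — the embedded TP, whose subject is the twins₃.
Within that domain it is c-commanded by *the twins₃*, which does not share its index.
*the negotiators₁* does c-command the anaphor, but from outside its binding domain.
The anaphor is unbound in its domain → Principle A violation.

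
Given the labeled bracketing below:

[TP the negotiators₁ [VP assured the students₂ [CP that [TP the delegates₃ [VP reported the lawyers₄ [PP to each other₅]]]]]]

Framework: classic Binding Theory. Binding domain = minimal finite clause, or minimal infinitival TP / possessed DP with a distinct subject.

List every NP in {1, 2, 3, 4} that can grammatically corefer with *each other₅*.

{3, 4}

*each other* is an anaphor, so Principle A applies: it must be bound in its binding domain.
Binding domain of *each other₅*: the embedded TP, whose subject is the delegates₃.
*the negotiators₁* c-commands the anaphor but is outside its binding domain → cannot satisfy Principle A.
*the students₂* c-commands the anaphor but is outside its binding domain → cannot satisfy Principle A.
*the delegates₃* c-commands the anaphor within its binding domain → licit binder.
*the lawyers₄* c-commands the anaphor within its binding domain → licit binder.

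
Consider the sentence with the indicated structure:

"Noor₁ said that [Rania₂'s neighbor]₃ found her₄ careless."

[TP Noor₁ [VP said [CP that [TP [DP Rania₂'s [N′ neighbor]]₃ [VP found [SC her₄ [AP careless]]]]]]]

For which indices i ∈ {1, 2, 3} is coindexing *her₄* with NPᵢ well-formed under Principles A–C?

*her* is a pronoun, so Principle B applies: it must be free in its binding domain.
Binding domain of *her₄*: the embedded TP, whose subject is [Rania₂'s neighbor]₃.
*Noor₁* c-commands the pronoun but from outside its binding domain, and is not c-commanded by it → coindexation permitted.
*Rania₂* and the pronoun do not c-command one another → neither Principle B nor Principle C is at stake; coindexation permitted.
*[Rania₂'s neighbor]₃* c-commands the pronoun within its binding domain → coindexation would violate Principle B.

{1, 2}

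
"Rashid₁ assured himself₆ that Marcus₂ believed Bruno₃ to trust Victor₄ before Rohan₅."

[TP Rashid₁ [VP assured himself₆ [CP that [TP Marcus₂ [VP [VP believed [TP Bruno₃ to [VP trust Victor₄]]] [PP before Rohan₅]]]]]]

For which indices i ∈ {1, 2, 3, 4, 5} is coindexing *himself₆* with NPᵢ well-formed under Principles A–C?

*himself* is an anaphor, so Principle A applies: it must be bound in its binding domain.
Binding domain of *himself₆*: the matrix TP, whose subject is Rashid₁.
*Rashid₁* c-commands the anaphor within its binding domain → licit binder.
*Marcus₂* does not c-command the anaphor → cannot bind it.
*Bruno₃* does not c-command the anaphor → cannot bind it.
*Victor₄* does not c-command the anaphor → cannot bind it.
*Rohan₅* does not c-command the anaphor → cannot bind it.

{1}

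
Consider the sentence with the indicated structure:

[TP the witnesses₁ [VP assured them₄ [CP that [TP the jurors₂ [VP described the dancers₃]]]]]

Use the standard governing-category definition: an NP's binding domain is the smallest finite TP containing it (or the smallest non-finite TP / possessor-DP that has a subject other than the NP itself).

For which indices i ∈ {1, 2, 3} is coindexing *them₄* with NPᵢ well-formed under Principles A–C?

*them* is a pronoun, so Principle B applies: it must be free in its binding domain.
Binding domain of *them₄*: the matrix TP, whose subject is the witnesses₁.
*the witnesses₁* c-commands the pronoun within its binding domain → coindexation would violate Principle B.
*the jurors₂*: the pronoun c-commands this R-expression → coindexation would violate Principle C on *the jurors₂*.
*the dancers₃*: the pronoun c-commands this R-expression → coindexation would violate Principle C on *the dancers₃*.

none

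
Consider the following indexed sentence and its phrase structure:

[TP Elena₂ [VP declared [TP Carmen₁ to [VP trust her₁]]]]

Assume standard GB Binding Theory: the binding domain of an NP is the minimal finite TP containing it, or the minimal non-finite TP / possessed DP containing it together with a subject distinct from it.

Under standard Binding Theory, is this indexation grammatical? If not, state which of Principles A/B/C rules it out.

Principle B

The two coindexed NPs are *Carmen₁* and *her₁*.
*her₁* is a pronoun. Its binding domain is the embedded TP, whose subject is Carmen₁.
*Carmen₁* c-commands it within that domain and carries the same index.
The pronoun is locally bound → Principle B violation.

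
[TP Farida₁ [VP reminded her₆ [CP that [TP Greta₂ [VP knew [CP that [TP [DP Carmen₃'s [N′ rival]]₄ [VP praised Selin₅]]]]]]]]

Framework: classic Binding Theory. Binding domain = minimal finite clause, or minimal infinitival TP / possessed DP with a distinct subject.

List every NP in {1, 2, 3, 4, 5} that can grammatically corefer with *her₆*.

*her* is a pronoun, so Principle B applies: it must be free in its binding domain.
Binding domain of *her₆*: the matrix TP, whose subject is Farida₁.
*Farida₁* c-commands the pronoun within its binding domain → coindexation would violate Principle B.
*Greta₂*: the pronoun c-commands this R-expression → coindexation would violate Principle C on *Greta₂*.
*Carmen₃*: the pronoun c-commands this R-expression → coindexation would violate Principle C on *Carmen₃*.
*[Carmen₃'s rival]₄*: the pronoun c-commands this R-expression → coindexation would violate Principle C on *[Carmen₃'s rival]₄*.
*Selin₅*: the pronoun c-commands this R-expression → coindexation would violate Principle C on *Selin₅*.

none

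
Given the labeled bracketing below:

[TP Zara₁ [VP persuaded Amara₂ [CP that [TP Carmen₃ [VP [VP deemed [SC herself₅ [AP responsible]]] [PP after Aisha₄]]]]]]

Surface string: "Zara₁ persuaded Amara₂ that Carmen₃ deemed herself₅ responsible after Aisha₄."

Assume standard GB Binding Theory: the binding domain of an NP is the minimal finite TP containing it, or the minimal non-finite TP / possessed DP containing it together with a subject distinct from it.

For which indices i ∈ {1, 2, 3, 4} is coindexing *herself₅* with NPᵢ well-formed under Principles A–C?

*herself* is an anaphor, so Principle A applies: it must be bound in its binding domain.
Binding domain of *herself₅*: the embedded TP, whose subject is Carmen₃.
*Zara₁* c-commands the anaphor but is outside its binding domain → cannot satisfy Principle A.
*Amara₂* c-commands the anaphor but is outside its binding domain → cannot satisfy Principle A.
*Carmen₃* c-commands the anaphor within its binding domain → licit binder.
*Aisha₄* does not c-command the anaphor → cannot bind it.

{3}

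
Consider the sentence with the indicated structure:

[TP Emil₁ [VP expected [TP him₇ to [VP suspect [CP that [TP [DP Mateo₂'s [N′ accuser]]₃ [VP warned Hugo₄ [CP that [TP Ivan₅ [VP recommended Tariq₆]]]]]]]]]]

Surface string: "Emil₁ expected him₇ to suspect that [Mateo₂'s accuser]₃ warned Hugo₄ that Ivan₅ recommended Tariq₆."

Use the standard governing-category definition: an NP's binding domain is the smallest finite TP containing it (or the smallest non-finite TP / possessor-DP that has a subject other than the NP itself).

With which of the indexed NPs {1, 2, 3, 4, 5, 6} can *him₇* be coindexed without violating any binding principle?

*him* is a pronoun, so Principle B applies: it must be free in its binding domain.
Binding domain of *him₇*: the matrix TP, whose subject is Emil₁.
*Emil₁* c-commands the pronoun within its binding domain → coindexation would violate Principle B.
*Mateo₂*: the pronoun c-commands this R-expression → coindexation would violate Principle C on *Mateo₂*.
*[Mateo₂'s accuser]₃*: the pronoun c-commands this R-expression → coindexation would violate Principle C on *[Mateo₂'s accuser]₃*.
*Hugo₄*: the pronoun c-commands this R-expression → coindexation would violate Principle C on *Hugo₄*.
*Ivan₅*: the pronoun c-commands this R-expression → coindexation would violate Principle C on *Ivan₅*.
*Tariq₆*: the pronoun c-commands this R-expression → coindexation would violate Principle C on *Tariq₆*.

none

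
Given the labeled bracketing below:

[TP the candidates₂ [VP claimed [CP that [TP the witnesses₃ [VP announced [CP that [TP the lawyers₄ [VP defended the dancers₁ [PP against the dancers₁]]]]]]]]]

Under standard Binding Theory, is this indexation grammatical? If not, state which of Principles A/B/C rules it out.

Principle C

The two coindexed NPs are *the dancers₁* (the higher occurrence) and *the dancers₁* (the lower occurrence).
*the dancers₁* (the lower occurrence) is an R-expression. Principle C requires it to be free everywhere.
*the dancers₁* (the higher occurrence) c-commands it and carries the same index.
The R-expression is bound → Principle C violation.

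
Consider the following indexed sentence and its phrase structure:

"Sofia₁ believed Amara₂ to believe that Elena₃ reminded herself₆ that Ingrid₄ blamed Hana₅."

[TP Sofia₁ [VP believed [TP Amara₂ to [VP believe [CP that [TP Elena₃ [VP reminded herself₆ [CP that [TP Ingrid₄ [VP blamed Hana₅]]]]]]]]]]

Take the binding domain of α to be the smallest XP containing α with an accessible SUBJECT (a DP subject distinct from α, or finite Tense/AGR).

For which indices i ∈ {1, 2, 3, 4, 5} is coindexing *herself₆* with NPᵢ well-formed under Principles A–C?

{3}

*herself* is an anaphor, so Principle A applies: it must be bound in its binding domain.
Binding domain of *herself₆*: the embedded TP, whose subject is Elena₃.
*Sofia₁* c-commands the anaphor but is outside its binding domain → cannot satisfy Principle A.
*Amara₂* c-commands the anaphor but is outside its binding domain → cannot satisfy Principle A.
*Elena₃* c-commands the anaphor within its binding domain → licit binder.
*Ingrid₄* does not c-command the anaphor → cannot bind it.
*Hana₅* does not c-command the anaphor → cannot bind it.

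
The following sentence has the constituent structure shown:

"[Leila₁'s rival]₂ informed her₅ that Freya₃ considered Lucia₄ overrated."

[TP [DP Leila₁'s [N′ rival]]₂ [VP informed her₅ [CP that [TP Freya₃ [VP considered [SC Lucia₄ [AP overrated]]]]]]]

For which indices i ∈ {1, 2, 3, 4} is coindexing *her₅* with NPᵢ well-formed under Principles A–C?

{1}

*her* is a pronoun, so Principle B applies: it must be free in its binding domain.
Binding domain of *her₅*: the matrix TP, whose subject is [Leila₁'s rival]₂.
*Leila₁* and the pronoun do not c-command one another → neither Principle B nor Principle C is at stake; coindexation permitted.
*[Leila₁'s rival]₂* c-commands the pronoun within its binding domain → coindexation would violate Principle B.
*Freya₃*: the pronoun c-commands this R-expression → coindexation would violate Principle C on *Freya₃*.
*Lucia₄*: the pronoun c-commands this R-expression → coindexation would violate Principle C on *Lucia₄*.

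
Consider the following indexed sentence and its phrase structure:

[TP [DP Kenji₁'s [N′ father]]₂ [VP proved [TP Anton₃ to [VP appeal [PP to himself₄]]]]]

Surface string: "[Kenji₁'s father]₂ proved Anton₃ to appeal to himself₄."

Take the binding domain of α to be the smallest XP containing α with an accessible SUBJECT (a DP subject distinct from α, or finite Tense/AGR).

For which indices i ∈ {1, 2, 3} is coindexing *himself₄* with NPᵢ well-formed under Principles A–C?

{3}

*himself* is an anaphor, so Principle A applies: it must be bound in its binding domain.
Binding domain of *himself₄*: the embedded TP, whose subject is Anton₃.
*Kenji₁* does not c-command the anaphor → cannot bind it.
*[Kenji₁'s father]₂* c-commands the anaphor but is outside its binding domain → cannot satisfy Principle A.
*Anton₃* c-commands the anaphor within its binding domain → licit binder.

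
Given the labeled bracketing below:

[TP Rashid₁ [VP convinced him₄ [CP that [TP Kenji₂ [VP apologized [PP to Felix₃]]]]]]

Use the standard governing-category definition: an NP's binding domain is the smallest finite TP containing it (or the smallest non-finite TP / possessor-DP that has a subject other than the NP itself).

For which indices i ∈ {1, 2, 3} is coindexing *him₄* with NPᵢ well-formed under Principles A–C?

*him* is a pronoun, so Principle B applies: it must be free in its binding domain.
Binding domain of *him₄*: the matrix TP, whose subject is Rashid₁.
*Rashid₁* c-commands the pronoun within its binding domain → coindexation would violate Principle B.
*Kenji₂*: the pronoun c-commands this R-expression → coindexation would violate Principle C on *Kenji₂*.
*Felix₃*: the pronoun c-commands this R-expression → coindexation would violate Principle C on *Felix₃*.

none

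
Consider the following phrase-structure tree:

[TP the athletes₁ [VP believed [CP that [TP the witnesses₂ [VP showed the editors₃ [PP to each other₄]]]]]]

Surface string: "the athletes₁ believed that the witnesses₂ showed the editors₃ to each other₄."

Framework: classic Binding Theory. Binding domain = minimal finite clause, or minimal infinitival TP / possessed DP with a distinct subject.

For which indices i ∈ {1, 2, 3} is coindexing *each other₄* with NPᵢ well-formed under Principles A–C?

*each other* is an anaphor, so Principle A applies: it must be bound in its binding domain.
Binding domain of *each other₄*: the embedded TP, whose subject is the witnesses₂.
*the athletes₁* c-commands the anaphor but is outside its binding domain → cannot satisfy Principle A.
*the witnesses₂* c-commands the anaphor within its binding domain → licit binder.
*the editors₃* c-commands the anaphor within its binding domain → licit binder.

{2, 3}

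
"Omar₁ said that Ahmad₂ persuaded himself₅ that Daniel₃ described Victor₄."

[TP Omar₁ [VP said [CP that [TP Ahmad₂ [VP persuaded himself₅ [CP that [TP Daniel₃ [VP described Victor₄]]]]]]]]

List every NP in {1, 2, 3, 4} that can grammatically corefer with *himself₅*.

*himself* is an anaphor, so Principle A applies: it must be bound in its binding domain.
Binding domain of *himself₅*: the embedded TP, whose subject is Ahmad₂.
*Omar₁* c-commands the anaphor but is outside its binding domain → cannot satisfy Principle A.
*Ahmad₂* c-commands the anaphor within its binding domain → licit binder.
*Daniel₃* does not c-command the anaphor → cannot bind it.
*Victor₄* does not c-command the anaphor → cannot bind it.

{2}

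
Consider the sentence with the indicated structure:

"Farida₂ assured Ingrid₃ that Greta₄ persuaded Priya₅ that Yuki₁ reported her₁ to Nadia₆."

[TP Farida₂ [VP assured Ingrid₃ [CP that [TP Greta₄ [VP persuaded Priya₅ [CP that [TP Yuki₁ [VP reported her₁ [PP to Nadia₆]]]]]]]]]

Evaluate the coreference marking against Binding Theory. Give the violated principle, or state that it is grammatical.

The two coindexed NPs are *Yuki₁* and *her₁*.
*her₁* is a pronoun. Its binding domain is the embedded TP, whose subject is Yuki₁.
*Yuki₁* c-commands it within that domain and carries the same index.
The pronoun is locally bound → Principle B violation.

Principle B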